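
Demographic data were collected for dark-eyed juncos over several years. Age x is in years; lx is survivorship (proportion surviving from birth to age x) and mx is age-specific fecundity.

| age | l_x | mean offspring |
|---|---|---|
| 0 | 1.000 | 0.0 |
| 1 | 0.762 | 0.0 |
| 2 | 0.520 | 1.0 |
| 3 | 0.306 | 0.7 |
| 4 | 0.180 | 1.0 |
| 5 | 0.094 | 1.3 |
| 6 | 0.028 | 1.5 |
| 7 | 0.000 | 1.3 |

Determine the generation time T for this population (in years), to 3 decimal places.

lx·mx: 0, 0, 0.52, 0.2142, 0.18, 0.1222, 0.042, 0 → R0 = 1.0784
x·lx·mx: 0, 0, 1.04, 0.6426, 0.72, 0.611, 0.252, 0 → Σ = 3.2656
T = 3.2656 / 1.0784 = 3.02819… → 3.028

3.028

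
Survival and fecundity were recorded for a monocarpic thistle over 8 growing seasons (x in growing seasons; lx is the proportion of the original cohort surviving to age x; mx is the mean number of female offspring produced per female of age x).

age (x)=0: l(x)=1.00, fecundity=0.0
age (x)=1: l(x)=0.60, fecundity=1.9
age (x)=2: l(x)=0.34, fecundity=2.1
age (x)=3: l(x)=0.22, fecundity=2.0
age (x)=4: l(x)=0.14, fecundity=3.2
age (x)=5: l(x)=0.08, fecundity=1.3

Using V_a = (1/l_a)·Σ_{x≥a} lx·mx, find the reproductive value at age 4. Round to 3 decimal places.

3.943

lx·mx for x ≥ 4: 0.448, 0.104 → sum = 0.552
V_4 = 0.552 / l_4 = 0.552 / 0.14 = 3.942857… → 3.943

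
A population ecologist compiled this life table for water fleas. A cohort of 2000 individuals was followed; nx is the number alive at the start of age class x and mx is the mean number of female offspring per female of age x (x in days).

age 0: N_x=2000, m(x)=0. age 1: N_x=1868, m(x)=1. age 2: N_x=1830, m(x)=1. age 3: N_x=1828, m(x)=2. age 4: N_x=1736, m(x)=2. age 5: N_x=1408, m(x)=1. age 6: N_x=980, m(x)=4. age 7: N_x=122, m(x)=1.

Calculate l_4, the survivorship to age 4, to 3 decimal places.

l_4 = n_4/n_0 = 1736/2000 = 0.868 → 0.868

0.868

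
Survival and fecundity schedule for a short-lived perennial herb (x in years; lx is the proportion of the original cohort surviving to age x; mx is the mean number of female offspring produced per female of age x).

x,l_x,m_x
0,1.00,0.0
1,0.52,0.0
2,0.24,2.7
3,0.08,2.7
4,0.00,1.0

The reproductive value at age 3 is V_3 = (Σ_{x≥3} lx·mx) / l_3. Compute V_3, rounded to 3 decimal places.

lx·mx for x ≥ 3: 0.216, 0 → sum = 0.216
V_3 = 0.216 / l_3 = 0.216 / 0.08 = 2.7 → 2.700

2.700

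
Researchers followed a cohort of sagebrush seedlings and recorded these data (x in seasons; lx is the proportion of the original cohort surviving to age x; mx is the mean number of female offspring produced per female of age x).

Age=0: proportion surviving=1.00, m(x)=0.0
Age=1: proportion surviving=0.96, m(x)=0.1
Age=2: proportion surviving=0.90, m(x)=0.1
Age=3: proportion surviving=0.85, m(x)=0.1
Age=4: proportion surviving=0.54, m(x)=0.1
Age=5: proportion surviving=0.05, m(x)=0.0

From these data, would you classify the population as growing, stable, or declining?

declining

R0 = Σ lx·mx = 0 + 0.096 + 0.09 + 0.085 + 0.054 + 0 = 0.325
R0 < 1, so the population is declining.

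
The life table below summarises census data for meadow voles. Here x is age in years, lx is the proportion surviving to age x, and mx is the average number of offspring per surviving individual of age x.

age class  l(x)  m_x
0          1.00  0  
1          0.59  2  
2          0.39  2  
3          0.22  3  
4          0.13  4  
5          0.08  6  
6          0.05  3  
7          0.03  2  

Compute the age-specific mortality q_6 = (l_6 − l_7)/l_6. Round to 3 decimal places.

0.400

q_6 = (l_6 − l_7) / l_6 = (0.05 − 0.03) / 0.05
     = 0.02 / 0.05 = 0.4 → 0.400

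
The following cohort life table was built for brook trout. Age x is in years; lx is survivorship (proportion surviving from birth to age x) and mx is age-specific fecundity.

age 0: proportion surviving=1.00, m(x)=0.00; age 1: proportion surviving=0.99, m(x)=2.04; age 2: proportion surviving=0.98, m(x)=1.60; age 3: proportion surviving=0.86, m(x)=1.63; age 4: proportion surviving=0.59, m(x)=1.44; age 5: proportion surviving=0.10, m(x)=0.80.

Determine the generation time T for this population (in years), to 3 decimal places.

2.223

lx·mx: 0, 2.0196, 1.568, 1.4018, 0.8496, 0.08 → R0 = 5.919
x·lx·mx: 0, 2.0196, 3.136, 4.2054, 3.3984, 0.4 → Σ = 13.1594
T = 13.1594 / 5.919 = 2.223247… → 2.223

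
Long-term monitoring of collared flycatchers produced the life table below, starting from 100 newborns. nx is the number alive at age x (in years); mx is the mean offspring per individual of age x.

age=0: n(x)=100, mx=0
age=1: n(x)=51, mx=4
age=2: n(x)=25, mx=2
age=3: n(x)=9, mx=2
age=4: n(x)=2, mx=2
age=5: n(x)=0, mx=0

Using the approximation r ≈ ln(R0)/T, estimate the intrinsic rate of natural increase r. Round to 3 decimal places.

0.749

lx = nx/n0 = nx/100: 1, 0.51, 0.25, 0.09, 0.02, 0
R0 = Σ lx·mx = 0 + 2.04 + 0.5 + 0.18 + 0.04 + 0 = 2.76
Σ x·lx·mx = 3.74; T = 3.74/2.76 = 1.35507…
r ≈ ln(R0)/T = ln(2.76)/1.35507… = 0.74921… → 0.749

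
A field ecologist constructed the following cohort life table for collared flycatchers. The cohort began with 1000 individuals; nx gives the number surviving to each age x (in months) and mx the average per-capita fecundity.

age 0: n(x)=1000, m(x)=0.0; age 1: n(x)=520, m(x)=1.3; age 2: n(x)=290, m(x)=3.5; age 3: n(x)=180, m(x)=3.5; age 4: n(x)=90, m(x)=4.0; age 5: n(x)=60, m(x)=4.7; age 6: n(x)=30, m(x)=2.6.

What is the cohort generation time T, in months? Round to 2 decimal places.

lx = nx/n0 = nx/1000: 1, 0.52, 0.29, 0.18, 0.09, 0.06, 0.03
lx·mx: 0, 0.676, 1.015, 0.63, 0.36, 0.282, 0.078 → R0 = 3.041
x·lx·mx: 0, 0.676, 2.03, 1.89, 1.44, 1.41, 0.468 → Σ = 7.914
T = 7.914 / 3.041 = 2.602433… → 2.60

2.60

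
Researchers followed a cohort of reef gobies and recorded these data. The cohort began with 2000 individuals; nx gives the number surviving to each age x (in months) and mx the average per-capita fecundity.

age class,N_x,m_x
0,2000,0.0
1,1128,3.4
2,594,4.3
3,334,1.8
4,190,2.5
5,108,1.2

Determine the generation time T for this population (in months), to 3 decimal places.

1.750

lx = nx/n0 = nx/2000: 1, 0.564, 0.297, 0.167, 0.095, 0.054
lx·mx: 0, 1.9176, 1.2771, 0.3006, 0.2375, 0.0648 → R0 = 3.7976
x·lx·mx: 0, 1.9176, 2.5542, 0.9018, 0.95, 0.324 → Σ = 6.6476
T = 6.6476 / 3.7976 = 1.750474… → 1.750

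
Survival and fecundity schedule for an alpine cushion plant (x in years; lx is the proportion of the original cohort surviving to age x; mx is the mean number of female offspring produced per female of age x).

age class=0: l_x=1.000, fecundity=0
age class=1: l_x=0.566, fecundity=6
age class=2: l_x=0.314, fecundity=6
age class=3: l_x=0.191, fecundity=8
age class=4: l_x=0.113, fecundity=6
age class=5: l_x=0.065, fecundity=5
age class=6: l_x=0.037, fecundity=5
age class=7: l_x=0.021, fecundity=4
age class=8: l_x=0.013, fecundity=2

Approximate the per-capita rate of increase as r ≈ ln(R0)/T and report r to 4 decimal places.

0.9428

R0 = Σ lx·mx = 0 + 3.396 + 1.884 + 1.528 + 0.678 + 0.325 + 0.185 + 0.084 + 0.026 = 8.106
Σ x·lx·mx = 17.991; T = 17.991/8.106 = 2.21947…
r ≈ ln(R0)/T = ln(8.106)/2.21947… = 0.942841… → 0.9428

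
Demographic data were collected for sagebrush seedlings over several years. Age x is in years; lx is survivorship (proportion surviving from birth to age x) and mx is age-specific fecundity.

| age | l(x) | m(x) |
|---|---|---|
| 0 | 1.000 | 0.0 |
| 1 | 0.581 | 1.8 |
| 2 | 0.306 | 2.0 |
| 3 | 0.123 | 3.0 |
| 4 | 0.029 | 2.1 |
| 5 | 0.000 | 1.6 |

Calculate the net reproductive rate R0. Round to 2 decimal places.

2.09

lx·mx by age: 0, 1.0458, 0.612, 0.369, 0.0609, 0
R0 = Σ lx·mx = 2.0877 → 2.09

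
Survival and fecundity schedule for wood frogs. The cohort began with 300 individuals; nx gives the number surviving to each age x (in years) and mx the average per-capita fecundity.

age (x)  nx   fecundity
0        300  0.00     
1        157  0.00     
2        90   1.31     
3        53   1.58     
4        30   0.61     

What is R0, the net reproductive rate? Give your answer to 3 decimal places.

0.733

lx = nx/n0 = nx/300: 1, 0.52333…, 0.3, 0.17667…, 0.1
lx·mx by age: 0, 0, 0.393, 0.279133…, 0.061
R0 = Σ lx·mx = 0.733133… → 0.733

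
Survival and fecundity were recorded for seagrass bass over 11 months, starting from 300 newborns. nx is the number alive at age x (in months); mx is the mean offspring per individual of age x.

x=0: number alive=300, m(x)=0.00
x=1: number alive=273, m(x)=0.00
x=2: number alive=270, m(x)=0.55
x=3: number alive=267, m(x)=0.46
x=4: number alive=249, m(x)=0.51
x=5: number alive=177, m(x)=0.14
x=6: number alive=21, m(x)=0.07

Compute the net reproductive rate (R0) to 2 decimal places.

lx = nx/n0 = nx/300: 1, 0.91, 0.9, 0.89, 0.83, 0.59, 0.07
lx·mx by age: 0, 0, 0.495, 0.4094, 0.4233, 0.0826, 0.0049
R0 = Σ lx·mx = 1.4152 → 1.42

1.42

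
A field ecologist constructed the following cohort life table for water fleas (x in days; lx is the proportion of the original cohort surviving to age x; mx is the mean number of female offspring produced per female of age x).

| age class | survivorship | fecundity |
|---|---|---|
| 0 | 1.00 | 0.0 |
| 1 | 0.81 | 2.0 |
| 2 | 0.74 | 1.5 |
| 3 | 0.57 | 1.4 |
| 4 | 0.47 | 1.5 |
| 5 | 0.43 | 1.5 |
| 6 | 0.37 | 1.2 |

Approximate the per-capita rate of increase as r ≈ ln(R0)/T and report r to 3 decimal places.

R0 = Σ lx·mx = 0 + 1.62 + 1.11 + 0.798 + 0.705 + 0.645 + 0.444 = 5.322
Σ x·lx·mx = 14.943; T = 14.943/5.322 = 2.80778…
r ≈ ln(R0)/T = ln(5.322)/2.80778… = 0.59543… → 0.595

0.595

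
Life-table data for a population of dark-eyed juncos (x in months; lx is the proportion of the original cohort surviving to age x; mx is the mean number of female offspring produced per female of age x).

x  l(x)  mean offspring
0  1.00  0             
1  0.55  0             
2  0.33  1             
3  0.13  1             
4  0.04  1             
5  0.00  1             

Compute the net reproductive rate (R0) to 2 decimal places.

lx·mx by age: 0, 0, 0.33, 0.13, 0.04, 0
R0 = Σ lx·mx = 0.5 → 0.50

0.50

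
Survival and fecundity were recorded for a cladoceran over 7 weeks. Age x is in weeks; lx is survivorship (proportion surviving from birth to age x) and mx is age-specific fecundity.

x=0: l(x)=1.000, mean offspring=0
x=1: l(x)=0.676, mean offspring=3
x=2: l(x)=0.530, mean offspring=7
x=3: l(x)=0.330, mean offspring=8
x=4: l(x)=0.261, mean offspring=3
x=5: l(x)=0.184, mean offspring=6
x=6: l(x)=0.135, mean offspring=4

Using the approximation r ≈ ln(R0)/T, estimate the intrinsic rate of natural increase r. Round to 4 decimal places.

0.8789

R0 = Σ lx·mx = 0 + 2.028 + 3.71 + 2.64 + 0.783 + 1.104 + 0.54 = 10.805
Σ x·lx·mx = 29.26; T = 29.26/10.805 = 2.70801…
r ≈ ln(R0)/T = ln(10.805)/2.70801… = 0.878879… → 0.8789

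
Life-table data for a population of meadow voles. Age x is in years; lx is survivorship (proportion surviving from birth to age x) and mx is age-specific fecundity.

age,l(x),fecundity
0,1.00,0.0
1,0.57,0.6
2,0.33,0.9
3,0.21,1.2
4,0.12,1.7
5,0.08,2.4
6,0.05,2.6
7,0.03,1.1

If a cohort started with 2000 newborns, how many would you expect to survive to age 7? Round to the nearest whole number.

60

Expected survivors = N0 · l_7 = 2000 × 0.03 = 60 → 60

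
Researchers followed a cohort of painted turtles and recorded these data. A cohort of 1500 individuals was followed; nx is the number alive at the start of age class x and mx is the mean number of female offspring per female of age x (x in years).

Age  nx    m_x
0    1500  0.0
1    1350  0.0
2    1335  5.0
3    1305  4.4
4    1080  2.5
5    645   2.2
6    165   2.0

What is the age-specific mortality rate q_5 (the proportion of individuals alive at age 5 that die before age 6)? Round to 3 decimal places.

0.744

lx = nx/n0 = nx/1500: 1, 0.9, 0.89, 0.87, 0.72, 0.43, 0.11
q_5 = (l_5 − l_6) / l_5 = (0.43 − 0.11) / 0.43
     = 0.32 / 0.43 = 0.744186… → 0.744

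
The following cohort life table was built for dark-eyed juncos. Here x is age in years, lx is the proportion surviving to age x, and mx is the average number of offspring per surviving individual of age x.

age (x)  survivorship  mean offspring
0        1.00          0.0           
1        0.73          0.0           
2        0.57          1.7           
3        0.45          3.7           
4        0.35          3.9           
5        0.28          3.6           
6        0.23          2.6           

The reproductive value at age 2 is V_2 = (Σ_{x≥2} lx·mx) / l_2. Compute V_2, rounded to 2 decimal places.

lx·mx for x ≥ 2: 0.969, 1.665, 1.365, 1.008, 0.598 → sum = 5.605
V_2 = 5.605 / l_2 = 5.605 / 0.57 = 9.833333… → 9.83

9.83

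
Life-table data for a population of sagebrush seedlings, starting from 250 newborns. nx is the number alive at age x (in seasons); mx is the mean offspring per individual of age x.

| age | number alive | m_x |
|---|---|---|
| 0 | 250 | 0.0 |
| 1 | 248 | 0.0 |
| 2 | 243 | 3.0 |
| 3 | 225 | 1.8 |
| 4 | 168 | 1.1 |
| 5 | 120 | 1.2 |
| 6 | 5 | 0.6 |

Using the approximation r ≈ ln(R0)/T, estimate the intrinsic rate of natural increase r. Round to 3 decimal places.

lx = nx/n0 = nx/250: 1, 0.992, 0.972, 0.9, 0.672, 0.48, 0.02
R0 = Σ lx·mx = 0 + 0 + 2.916 + 1.62 + 0.7392 + 0.576 + 0.012 = 5.8632
Σ x·lx·mx = 16.6008; T = 16.6008/5.8632 = 2.83135…
r ≈ ln(R0)/T = ln(5.8632)/2.83135… = 0.62468… → 0.625

0.625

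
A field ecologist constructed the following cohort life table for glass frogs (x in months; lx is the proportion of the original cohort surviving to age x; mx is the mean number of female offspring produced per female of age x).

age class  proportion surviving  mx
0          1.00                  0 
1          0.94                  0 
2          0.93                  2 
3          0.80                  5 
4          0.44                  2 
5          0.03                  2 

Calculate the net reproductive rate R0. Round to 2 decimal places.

lx·mx by age: 0, 0, 1.86, 4, 0.88, 0.06
R0 = Σ lx·mx = 6.8 → 6.80

6.80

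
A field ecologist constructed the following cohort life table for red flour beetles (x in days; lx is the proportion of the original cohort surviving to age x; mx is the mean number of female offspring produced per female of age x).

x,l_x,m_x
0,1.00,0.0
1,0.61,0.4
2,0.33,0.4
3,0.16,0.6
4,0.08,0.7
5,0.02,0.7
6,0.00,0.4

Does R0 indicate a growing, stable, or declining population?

declining

R0 = Σ lx·mx = 0 + 0.244 + 0.132 + 0.096 + 0.056 + 0.014 + 0 = 0.542
R0 < 1, so the population is declining.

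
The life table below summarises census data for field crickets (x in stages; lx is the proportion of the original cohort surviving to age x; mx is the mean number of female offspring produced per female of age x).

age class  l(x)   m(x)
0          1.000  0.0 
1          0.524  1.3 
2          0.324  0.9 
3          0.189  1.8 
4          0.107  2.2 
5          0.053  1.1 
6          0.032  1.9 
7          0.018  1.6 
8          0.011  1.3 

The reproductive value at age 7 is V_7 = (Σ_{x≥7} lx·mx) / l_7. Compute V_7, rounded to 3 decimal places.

2.394

lx·mx for x ≥ 7: 0.0288, 0.0143 → sum = 0.0431
V_7 = 0.0431 / l_7 = 0.0431 / 0.018 = 2.394444… → 2.394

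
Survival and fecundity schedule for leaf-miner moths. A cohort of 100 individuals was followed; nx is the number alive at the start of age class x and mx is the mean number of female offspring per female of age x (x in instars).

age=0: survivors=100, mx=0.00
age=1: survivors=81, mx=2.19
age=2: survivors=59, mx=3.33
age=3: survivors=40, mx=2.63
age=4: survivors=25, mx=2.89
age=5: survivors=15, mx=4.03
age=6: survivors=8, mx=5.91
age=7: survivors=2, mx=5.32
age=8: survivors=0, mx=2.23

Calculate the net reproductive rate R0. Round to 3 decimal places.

6.697

lx = nx/n0 = nx/100: 1, 0.81, 0.59, 0.4, 0.25, 0.15, 0.08, 0.02, 0
lx·mx by age: 0, 1.7739, 1.9647, 1.052, 0.7225, 0.6045, 0.4728, 0.1064, 0
R0 = Σ lx·mx = 6.6968 → 6.697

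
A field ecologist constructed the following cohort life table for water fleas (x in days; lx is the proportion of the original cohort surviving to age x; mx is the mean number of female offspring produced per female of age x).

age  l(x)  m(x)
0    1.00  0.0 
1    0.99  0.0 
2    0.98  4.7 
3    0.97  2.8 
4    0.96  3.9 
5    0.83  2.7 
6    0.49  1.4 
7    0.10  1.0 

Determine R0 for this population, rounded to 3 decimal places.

14.093

lx·mx by age: 0, 0, 4.606, 2.716, 3.744, 2.241, 0.686, 0.1
R0 = Σ lx·mx = 14.093 → 14.093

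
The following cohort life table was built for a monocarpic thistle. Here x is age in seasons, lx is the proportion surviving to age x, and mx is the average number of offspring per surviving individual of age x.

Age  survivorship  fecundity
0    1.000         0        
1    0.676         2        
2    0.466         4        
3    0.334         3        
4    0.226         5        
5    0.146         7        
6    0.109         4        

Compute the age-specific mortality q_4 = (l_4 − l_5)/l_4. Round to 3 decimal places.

0.354

q_4 = (l_4 − l_5) / l_4 = (0.226 − 0.146) / 0.226
     = 0.08 / 0.226 = 0.353982… → 0.354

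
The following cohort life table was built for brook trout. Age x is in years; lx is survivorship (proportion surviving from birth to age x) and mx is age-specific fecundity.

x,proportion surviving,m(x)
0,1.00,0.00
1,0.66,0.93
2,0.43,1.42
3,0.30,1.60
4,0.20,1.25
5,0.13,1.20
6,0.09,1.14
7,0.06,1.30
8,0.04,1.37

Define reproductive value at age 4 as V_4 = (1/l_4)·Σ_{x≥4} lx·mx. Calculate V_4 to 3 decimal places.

lx·mx for x ≥ 4: 0.25, 0.156, 0.1026, 0.078, 0.0548 → sum = 0.6414
V_4 = 0.6414 / l_4 = 0.6414 / 0.2 = 3.207 → 3.207

3.207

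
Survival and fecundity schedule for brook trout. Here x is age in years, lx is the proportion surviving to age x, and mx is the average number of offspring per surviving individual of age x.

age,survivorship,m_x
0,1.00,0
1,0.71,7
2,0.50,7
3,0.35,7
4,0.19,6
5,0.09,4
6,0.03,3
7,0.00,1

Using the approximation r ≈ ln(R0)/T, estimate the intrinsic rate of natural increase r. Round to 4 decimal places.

R0 = Σ lx·mx = 0 + 4.97 + 3.5 + 2.45 + 1.14 + 0.36 + 0.09 + 0 = 12.51
Σ x·lx·mx = 26.22; T = 26.22/12.51 = 2.09592…
r ≈ ln(R0)/T = ln(12.51)/2.09592… = 1.205449… → 1.2054

1.2054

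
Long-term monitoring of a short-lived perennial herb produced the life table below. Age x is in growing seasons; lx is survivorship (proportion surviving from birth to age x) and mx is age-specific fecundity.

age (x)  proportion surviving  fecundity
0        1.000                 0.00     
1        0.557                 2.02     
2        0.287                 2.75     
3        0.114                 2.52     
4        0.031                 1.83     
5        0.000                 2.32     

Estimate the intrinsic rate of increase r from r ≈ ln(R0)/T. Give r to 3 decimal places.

R0 = Σ lx·mx = 0 + 1.12514 + 0.78925 + 0.28728 + 0.05673 + 0 = 2.2584
Σ x·lx·mx = 3.7924; T = 3.7924/2.2584 = 1.67924…
r ≈ ln(R0)/T = ln(2.2584)/1.67924… = 0.48513… → 0.485

0.485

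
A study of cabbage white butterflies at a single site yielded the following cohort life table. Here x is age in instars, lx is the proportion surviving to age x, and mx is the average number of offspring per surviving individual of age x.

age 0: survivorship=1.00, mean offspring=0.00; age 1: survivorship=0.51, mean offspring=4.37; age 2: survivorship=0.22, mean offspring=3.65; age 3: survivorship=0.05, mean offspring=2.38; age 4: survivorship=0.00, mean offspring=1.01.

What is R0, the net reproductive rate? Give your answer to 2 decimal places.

lx·mx by age: 0, 2.2287, 0.803, 0.119, 0
R0 = Σ lx·mx = 3.1507 → 3.15

3.15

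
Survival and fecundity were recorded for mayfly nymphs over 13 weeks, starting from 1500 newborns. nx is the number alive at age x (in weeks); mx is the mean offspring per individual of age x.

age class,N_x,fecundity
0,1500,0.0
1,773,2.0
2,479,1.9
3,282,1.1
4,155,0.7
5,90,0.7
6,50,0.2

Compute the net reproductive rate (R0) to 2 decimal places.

1.97

lx = nx/n0 = nx/1500: 1, 0.51533…, 0.31933…, 0.188, 0.10333…, 0.06, 0.03333…
lx·mx by age: 0, 1.030667…, 0.606733…, 0.2068, 0.072333…, 0.042, 0.006667…
R0 = Σ lx·mx = 1.9652… → 1.97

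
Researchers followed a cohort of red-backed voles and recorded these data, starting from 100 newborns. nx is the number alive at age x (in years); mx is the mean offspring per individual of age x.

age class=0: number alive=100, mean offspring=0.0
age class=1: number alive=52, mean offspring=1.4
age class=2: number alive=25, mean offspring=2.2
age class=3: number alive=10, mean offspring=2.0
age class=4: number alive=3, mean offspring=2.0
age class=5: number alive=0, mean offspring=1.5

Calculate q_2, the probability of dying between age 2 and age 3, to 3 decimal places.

lx = nx/n0 = nx/100: 1, 0.52, 0.25, 0.1, 0.03, 0
q_2 = (l_2 − l_3) / l_2 = (0.25 − 0.1) / 0.25
     = 0.15 / 0.25 = 0.6 → 0.600

0.600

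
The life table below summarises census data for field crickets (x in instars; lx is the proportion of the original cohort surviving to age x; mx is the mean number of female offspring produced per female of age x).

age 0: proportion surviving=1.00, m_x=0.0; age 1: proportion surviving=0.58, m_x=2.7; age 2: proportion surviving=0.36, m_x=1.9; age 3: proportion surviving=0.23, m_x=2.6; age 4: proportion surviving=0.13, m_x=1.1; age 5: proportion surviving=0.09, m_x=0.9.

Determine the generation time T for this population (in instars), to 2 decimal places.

lx·mx: 0, 1.566, 0.684, 0.598, 0.143, 0.081 → R0 = 3.072
x·lx·mx: 0, 1.566, 1.368, 1.794, 0.572, 0.405 → Σ = 5.705
T = 5.705 / 3.072 = 1.857096… → 1.86

1.86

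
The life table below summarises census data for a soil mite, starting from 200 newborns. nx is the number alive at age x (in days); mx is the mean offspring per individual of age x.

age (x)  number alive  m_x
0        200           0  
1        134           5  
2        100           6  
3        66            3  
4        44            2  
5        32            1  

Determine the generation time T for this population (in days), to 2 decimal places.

1.87

lx = nx/n0 = nx/200: 1, 0.67, 0.5, 0.33, 0.22, 0.16
lx·mx: 0, 3.35, 3, 0.99, 0.44, 0.16 → R0 = 7.94
x·lx·mx: 0, 3.35, 6, 2.97, 1.76, 0.8 → Σ = 14.88
T = 14.88 / 7.94 = 1.874055… → 1.87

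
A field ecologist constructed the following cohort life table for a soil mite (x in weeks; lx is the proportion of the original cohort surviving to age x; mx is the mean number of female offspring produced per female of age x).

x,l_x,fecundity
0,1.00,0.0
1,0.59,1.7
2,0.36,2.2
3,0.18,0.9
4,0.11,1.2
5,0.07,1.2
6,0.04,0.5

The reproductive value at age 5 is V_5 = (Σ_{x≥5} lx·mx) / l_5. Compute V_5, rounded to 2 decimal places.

1.49

lx·mx for x ≥ 5: 0.084, 0.02 → sum = 0.104
V_5 = 0.104 / l_5 = 0.104 / 0.07 = 1.485714… → 1.49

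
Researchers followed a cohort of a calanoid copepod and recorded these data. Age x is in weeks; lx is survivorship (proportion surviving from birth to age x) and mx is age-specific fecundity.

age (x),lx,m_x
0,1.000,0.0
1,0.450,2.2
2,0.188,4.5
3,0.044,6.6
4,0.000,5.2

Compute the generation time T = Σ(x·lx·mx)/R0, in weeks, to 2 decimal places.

lx·mx: 0, 0.99, 0.846, 0.2904, 0 → R0 = 2.1264
x·lx·mx: 0, 0.99, 1.692, 0.8712, 0 → Σ = 3.5532
T = 3.5532 / 2.1264 = 1.670993… → 1.67

1.67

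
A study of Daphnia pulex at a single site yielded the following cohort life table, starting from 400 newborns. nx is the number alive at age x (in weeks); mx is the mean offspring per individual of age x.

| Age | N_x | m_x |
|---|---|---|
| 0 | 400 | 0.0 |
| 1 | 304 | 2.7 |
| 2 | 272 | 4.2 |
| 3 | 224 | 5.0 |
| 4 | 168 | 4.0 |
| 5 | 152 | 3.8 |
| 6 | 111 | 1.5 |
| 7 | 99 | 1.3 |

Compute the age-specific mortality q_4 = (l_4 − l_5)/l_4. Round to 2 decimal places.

lx = nx/n0 = nx/400: 1, 0.76, 0.68, 0.56, 0.42, 0.38, 0.2775, 0.2475
q_4 = (l_4 − l_5) / l_4 = (0.42 − 0.38) / 0.42
     = 0.04 / 0.42 = 0.095238… → 0.10

0.10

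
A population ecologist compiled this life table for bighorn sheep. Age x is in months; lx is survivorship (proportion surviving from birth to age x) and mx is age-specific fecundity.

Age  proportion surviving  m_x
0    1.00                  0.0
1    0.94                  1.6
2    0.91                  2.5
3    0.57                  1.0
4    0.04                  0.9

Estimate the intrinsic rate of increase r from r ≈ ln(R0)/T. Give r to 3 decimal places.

0.820

R0 = Σ lx·mx = 0 + 1.504 + 2.275 + 0.57 + 0.036 = 4.385
Σ x·lx·mx = 7.908; T = 7.908/4.385 = 1.80342…
r ≈ ln(R0)/T = ln(4.385)/1.80342… = 0.81966… → 0.820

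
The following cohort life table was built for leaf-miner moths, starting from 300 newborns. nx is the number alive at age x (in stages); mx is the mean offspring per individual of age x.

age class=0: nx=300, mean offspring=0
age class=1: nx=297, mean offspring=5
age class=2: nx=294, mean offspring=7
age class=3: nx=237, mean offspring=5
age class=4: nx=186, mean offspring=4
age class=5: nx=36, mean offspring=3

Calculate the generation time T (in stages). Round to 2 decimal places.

lx = nx/n0 = nx/300: 1, 0.99, 0.98, 0.79, 0.62, 0.12
lx·mx: 0, 4.95, 6.86, 3.95, 2.48, 0.36 → R0 = 18.6
x·lx·mx: 0, 4.95, 13.72, 11.85, 9.92, 1.8 → Σ = 42.24
T = 42.24 / 18.6 = 2.270968… → 2.27

2.27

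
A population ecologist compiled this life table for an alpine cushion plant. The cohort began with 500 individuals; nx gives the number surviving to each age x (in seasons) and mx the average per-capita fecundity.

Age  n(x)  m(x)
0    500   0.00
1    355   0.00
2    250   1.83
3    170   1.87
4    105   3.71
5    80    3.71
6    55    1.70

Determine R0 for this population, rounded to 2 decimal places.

3.11

lx = nx/n0 = nx/500: 1, 0.71, 0.5, 0.34, 0.21, 0.16, 0.11
lx·mx by age: 0, 0, 0.915, 0.6358, 0.7791, 0.5936, 0.187
R0 = Σ lx·mx = 3.1105 → 3.11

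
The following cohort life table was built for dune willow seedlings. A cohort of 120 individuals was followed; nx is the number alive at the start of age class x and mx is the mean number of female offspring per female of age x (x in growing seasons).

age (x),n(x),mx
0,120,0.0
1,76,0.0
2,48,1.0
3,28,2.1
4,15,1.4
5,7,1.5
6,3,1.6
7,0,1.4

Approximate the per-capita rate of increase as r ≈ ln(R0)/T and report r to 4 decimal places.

0.0576

lx = nx/n0 = nx/120: 1, 0.63333…, 0.4, 0.23333…, 0.125, 0.05833…, 0.025, 0
R0 = Σ lx·mx = 0 + 0 + 0.4 + 0.49… + 0.175 + 0.0875… + 0.04 + 0 = 1.1925…
Σ x·lx·mx = 3.6475…; T = 3.6475…/1.1925… = 3.0587…
r ≈ ln(R0)/T = ln(1.1925…)/3.0587… = 0.057558… → 0.0576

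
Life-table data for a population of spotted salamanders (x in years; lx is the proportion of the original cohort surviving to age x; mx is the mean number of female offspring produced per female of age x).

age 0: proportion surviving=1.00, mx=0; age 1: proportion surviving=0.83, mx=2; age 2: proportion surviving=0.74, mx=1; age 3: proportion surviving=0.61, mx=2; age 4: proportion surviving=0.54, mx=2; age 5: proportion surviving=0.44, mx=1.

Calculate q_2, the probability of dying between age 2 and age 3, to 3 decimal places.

q_2 = (l_2 − l_3) / l_2 = (0.74 − 0.61) / 0.74
     = 0.13 / 0.74 = 0.175676… → 0.176

0.176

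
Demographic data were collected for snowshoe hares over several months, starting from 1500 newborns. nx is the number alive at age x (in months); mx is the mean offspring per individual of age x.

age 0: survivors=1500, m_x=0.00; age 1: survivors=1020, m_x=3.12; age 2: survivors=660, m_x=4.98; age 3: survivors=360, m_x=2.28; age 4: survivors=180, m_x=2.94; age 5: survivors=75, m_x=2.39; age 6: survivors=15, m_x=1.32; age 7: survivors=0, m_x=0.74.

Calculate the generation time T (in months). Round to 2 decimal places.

1.91

lx = nx/n0 = nx/1500: 1, 0.68, 0.44, 0.24, 0.12, 0.05, 0.01, 0
lx·mx: 0, 2.1216, 2.1912, 0.5472, 0.3528, 0.1195, 0.0132, 0 → R0 = 5.3455
x·lx·mx: 0, 2.1216, 4.3824, 1.6416, 1.4112, 0.5975, 0.0792, 0 → Σ = 10.2335
T = 10.2335 / 5.3455 = 1.914414… → 1.91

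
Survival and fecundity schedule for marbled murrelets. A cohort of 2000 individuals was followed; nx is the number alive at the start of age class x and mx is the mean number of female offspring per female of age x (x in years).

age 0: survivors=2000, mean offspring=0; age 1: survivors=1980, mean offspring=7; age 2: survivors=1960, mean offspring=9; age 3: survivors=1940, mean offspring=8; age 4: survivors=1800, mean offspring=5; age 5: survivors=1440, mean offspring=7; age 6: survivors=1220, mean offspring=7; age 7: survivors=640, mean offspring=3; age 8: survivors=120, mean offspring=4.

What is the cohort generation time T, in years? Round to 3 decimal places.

3.253

lx = nx/n0 = nx/2000: 1, 0.99, 0.98, 0.97, 0.9, 0.72, 0.61, 0.32, 0.06
lx·mx: 0, 6.93, 8.82, 7.76, 4.5, 5.04, 4.27, 0.96, 0.24 → R0 = 38.52
x·lx·mx: 0, 6.93, 17.64, 23.28, 18, 25.2, 25.62, 6.72, 1.92 → Σ = 125.31
T = 125.31 / 38.52 = 3.253115… → 3.253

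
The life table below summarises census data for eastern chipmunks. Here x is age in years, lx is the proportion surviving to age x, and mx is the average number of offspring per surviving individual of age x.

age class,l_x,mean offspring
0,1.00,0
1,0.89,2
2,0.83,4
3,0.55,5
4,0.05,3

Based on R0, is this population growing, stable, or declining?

R0 = Σ lx·mx = 0 + 1.78 + 3.32 + 2.75 + 0.15 = 8
R0 > 1, so the population is growing.

growing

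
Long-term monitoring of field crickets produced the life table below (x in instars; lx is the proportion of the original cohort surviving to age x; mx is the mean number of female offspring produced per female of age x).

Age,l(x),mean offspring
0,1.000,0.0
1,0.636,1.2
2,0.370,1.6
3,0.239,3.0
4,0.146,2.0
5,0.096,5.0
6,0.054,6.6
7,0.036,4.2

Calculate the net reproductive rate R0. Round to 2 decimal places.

lx·mx by age: 0, 0.7632, 0.592, 0.717, 0.292, 0.48, 0.3564, 0.1512
R0 = Σ lx·mx = 3.3518 → 3.35

3.35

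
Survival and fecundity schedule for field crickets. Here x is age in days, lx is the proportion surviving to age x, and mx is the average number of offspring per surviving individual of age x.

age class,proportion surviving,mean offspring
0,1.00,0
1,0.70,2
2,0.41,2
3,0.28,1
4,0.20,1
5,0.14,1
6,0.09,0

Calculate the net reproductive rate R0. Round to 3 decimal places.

lx·mx by age: 0, 1.4, 0.82, 0.28, 0.2, 0.14, 0
R0 = Σ lx·mx = 2.84 → 2.840

2.840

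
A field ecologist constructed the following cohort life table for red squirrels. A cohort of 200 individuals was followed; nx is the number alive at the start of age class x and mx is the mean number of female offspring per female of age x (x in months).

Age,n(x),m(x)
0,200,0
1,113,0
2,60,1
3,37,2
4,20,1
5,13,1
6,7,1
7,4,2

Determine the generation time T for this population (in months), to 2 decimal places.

lx = nx/n0 = nx/200: 1, 0.565, 0.3, 0.185, 0.1, 0.065, 0.035, 0.02
lx·mx: 0, 0, 0.3, 0.37, 0.1, 0.065, 0.035, 0.04 → R0 = 0.91
x·lx·mx: 0, 0, 0.6, 1.11, 0.4, 0.325, 0.21, 0.28 → Σ = 2.925
T = 2.925 / 0.91 = 3.214286… → 3.21

3.21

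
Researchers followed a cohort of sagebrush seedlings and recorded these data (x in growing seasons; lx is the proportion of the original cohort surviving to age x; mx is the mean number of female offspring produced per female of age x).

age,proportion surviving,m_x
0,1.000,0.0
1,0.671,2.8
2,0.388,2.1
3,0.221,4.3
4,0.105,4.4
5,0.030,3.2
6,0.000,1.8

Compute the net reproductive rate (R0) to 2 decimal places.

4.20

lx·mx by age: 0, 1.8788, 0.8148, 0.9503, 0.462, 0.096, 0
R0 = Σ lx·mx = 4.2019 → 4.20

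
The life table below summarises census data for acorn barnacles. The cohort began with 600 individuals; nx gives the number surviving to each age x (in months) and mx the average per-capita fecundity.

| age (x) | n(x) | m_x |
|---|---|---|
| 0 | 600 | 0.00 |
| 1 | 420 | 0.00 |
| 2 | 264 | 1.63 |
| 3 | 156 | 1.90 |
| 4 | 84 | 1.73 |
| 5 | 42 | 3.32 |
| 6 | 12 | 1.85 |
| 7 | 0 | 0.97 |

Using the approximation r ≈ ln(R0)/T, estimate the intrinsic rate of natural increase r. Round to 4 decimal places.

0.1778

lx = nx/n0 = nx/600: 1, 0.7, 0.44, 0.26, 0.14, 0.07, 0.02, 0
R0 = Σ lx·mx = 0 + 0 + 0.7172 + 0.494 + 0.2422 + 0.2324 + 0.037 + 0 = 1.7228
Σ x·lx·mx = 5.2692; T = 5.2692/1.7228 = 3.05851…
r ≈ ln(R0)/T = ln(1.7228)/3.05851… = 0.177848… → 0.1778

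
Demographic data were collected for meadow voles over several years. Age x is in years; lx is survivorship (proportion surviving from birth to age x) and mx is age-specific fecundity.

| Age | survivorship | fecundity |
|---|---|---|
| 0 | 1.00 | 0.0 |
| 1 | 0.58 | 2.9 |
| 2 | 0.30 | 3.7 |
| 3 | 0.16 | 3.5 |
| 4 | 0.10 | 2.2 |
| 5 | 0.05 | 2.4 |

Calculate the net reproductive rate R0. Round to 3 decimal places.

3.692

lx·mx by age: 0, 1.682, 1.11, 0.56, 0.22, 0.12
R0 = Σ lx·mx = 3.692 → 3.692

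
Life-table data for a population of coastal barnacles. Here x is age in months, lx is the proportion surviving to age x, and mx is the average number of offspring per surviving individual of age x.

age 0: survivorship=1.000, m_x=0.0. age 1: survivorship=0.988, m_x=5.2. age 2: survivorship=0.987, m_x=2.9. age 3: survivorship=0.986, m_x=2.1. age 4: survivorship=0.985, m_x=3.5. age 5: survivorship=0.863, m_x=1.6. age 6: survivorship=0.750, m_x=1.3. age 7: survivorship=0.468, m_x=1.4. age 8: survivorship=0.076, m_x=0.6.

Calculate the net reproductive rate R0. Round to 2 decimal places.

16.57

lx·mx by age: 0, 5.1376, 2.8623, 2.0706, 3.4475, 1.3808, 0.975, 0.6552, 0.0456
R0 = Σ lx·mx = 16.5746 → 16.57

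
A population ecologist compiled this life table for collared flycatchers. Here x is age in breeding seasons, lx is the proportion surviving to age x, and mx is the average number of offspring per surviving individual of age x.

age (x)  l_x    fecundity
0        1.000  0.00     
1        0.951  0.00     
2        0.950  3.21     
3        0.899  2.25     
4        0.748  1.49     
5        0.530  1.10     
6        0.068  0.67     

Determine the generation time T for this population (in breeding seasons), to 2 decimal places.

2.91

lx·mx: 0, 0, 3.0495, 2.02275, 1.11452, 0.583, 0.04556 → R0 = 6.81533
x·lx·mx: 0, 0, 6.099, 6.06825, 4.45808, 2.915, 0.27336 → Σ = 19.81369
T = 19.81369 / 6.81533 = 2.907224… → 2.91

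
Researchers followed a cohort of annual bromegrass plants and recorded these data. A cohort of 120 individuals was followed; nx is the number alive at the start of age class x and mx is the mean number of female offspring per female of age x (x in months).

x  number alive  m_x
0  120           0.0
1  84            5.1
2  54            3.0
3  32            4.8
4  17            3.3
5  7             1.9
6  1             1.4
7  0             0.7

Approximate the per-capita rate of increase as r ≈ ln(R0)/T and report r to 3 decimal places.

1.032

lx = nx/n0 = nx/120: 1, 0.7, 0.45, 0.26667…, 0.14167…, 0.05833…, 0.00833…, 0
R0 = Σ lx·mx = 0 + 3.57 + 1.35 + 1.28… + 0.4675… + 0.11083… + 0.01167… + 0 = 6.79…
Σ x·lx·mx = 12.604167…; T = 12.604167…/6.79… = 1.85628…
r ≈ ln(R0)/T = ln(6.79…)/1.85628… = 1.03187… → 1.032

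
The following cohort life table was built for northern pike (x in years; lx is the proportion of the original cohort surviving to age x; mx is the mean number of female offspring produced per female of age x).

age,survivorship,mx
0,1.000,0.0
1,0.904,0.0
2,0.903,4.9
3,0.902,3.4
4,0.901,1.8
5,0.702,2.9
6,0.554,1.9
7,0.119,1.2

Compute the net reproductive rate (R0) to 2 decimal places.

lx·mx by age: 0, 0, 4.4247, 3.0668, 1.6218, 2.0358, 1.0526, 0.1428
R0 = Σ lx·mx = 12.3445 → 12.34

12.34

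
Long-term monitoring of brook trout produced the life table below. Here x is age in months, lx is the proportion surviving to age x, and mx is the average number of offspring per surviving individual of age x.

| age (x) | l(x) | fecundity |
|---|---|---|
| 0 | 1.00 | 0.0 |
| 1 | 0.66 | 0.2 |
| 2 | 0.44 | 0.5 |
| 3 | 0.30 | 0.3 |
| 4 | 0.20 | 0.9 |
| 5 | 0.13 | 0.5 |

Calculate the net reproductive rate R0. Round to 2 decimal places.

0.69

lx·mx by age: 0, 0.132, 0.22, 0.09, 0.18, 0.065
R0 = Σ lx·mx = 0.687 → 0.69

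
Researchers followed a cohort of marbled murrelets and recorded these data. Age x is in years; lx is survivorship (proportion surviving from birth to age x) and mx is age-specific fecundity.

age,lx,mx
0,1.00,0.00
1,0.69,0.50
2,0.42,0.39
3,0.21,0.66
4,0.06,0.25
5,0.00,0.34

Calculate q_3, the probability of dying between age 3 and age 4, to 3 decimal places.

q_3 = (l_3 − l_4) / l_3 = (0.21 − 0.06) / 0.21
     = 0.15 / 0.21 = 0.714286… → 0.714

0.714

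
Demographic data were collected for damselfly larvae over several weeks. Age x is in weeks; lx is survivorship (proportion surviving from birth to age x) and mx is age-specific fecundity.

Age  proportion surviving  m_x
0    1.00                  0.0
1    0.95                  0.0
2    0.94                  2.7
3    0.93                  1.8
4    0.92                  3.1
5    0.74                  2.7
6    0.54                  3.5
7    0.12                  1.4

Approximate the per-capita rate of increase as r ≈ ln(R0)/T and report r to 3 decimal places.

R0 = Σ lx·mx = 0 + 0 + 2.538 + 1.674 + 2.852 + 1.998 + 1.89 + 0.168 = 11.12
Σ x·lx·mx = 44.012; T = 44.012/11.12 = 3.95791…
r ≈ ln(R0)/T = ln(11.12)/3.95791… = 0.60859… → 0.609

0.609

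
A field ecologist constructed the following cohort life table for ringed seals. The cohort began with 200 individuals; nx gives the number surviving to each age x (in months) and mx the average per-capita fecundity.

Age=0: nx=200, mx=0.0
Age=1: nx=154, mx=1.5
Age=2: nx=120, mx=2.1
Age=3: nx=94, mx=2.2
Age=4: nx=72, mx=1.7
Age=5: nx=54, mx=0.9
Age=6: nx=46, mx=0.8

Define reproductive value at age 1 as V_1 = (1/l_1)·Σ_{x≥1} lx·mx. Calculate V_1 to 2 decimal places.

lx = nx/n0 = nx/200: 1, 0.77, 0.6, 0.47, 0.36, 0.27, 0.23
lx·mx for x ≥ 1: 1.155, 1.26, 1.034, 0.612, 0.243, 0.184 → sum = 4.488
V_1 = 4.488 / l_1 = 4.488 / 0.77 = 5.828571… → 5.83

5.83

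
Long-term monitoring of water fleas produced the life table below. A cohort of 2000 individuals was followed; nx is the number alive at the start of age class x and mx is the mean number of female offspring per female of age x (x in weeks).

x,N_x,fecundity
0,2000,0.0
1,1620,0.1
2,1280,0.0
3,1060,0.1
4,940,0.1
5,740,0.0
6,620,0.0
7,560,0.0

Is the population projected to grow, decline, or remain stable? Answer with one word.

declining

lx = nx/n0 = nx/2000: 1, 0.81, 0.64, 0.53, 0.47, 0.37, 0.31, 0.28
R0 = Σ lx·mx = 0 + 0.081 + 0 + 0.053 + 0.047 + 0 + 0 + 0 = 0.181
R0 < 1, so the population is declining.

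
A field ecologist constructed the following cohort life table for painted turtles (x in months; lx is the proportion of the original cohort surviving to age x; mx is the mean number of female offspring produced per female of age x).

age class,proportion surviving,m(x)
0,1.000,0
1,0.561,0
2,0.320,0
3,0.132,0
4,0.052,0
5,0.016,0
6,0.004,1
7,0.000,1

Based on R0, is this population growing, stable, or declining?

R0 = Σ lx·mx = 0 + 0 + 0 + 0 + 0 + 0 + 0.004 + 0 = 0.004
R0 < 1, so the population is declining.

declining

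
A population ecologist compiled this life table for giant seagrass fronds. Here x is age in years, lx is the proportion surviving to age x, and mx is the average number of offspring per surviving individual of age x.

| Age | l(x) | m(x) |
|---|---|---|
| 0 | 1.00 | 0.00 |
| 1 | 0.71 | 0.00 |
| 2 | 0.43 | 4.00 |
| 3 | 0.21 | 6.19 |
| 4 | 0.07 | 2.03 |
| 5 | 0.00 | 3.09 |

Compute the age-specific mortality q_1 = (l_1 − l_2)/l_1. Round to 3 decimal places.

q_1 = (l_1 − l_2) / l_1 = (0.71 − 0.43) / 0.71
     = 0.28 / 0.71 = 0.394366… → 0.394

0.394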